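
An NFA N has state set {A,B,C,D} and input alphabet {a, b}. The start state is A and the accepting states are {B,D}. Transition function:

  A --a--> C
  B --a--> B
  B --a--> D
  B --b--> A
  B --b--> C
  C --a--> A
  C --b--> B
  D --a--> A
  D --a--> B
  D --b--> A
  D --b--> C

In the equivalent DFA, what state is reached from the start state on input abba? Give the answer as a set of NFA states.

{A,C}

Start: {A}.
δ(A,a) = {C}.
Union: {C}.
After a: {C}.
δ(C,b) = {B}.
Union: {B}.
After b: {B}.
δ(B,b) = {A,C}.
Union: {A,C}.
After b: {A,C}.
δ(A,a) = {C}; δ(C,a) = {A}.
Union: {A,C}.
After a: {A,C}.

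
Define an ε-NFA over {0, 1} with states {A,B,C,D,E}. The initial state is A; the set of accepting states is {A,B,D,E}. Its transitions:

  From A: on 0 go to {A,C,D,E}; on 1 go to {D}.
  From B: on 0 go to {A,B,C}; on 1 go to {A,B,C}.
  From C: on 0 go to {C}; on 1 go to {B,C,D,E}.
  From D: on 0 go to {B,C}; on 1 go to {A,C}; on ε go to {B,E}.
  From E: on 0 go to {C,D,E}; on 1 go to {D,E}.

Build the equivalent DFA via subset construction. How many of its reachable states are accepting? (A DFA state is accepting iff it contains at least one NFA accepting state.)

3

Start state of the DFA: {A} (ε-closure of the NFA start).
{A} --0--> {A,B,C,D,E}  [new]
{A} --1--> {B,D,E}  [new]
{A,B,C,D,E} --0--> {A,B,C,D,E}  [seen]
{A,B,C,D,E} --1--> {A,B,C,D,E}  [seen]
{B,D,E} --0--> {A,B,C,D,E}  [seen]
{B,D,E} --1--> {A,B,C,D,E}  [seen]
Reachable DFA states: {A}, {A,B,C,D,E}, {B,D,E}.
Accepting DFA states (contain an NFA accepting state): {A}, {A,B,C,D,E}, {B,D,E}.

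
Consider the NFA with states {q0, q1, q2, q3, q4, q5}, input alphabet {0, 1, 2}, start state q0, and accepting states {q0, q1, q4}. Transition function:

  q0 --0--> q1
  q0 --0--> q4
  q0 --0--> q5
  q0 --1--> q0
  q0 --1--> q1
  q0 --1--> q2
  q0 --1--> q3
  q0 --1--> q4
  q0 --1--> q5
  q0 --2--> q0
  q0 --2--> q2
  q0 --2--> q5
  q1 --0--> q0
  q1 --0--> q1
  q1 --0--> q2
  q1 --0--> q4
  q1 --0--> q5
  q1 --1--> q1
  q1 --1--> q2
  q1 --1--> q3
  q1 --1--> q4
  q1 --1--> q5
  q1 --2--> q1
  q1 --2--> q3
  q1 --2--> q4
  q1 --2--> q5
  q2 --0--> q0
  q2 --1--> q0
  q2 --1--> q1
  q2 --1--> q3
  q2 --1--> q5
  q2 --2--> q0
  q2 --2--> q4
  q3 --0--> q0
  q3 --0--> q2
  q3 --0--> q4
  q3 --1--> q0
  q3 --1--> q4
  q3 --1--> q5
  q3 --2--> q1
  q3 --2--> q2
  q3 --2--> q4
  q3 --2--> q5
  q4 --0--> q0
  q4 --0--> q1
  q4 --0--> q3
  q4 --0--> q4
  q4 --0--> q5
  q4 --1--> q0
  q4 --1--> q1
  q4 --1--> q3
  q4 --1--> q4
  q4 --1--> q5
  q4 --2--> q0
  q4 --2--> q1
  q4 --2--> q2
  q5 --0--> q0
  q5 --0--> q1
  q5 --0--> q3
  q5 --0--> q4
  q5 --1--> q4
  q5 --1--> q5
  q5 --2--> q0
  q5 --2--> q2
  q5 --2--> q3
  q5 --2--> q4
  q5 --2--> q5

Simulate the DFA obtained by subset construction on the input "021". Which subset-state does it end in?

Start: {q0}.
δ(q0,0) = {q1, q4, q5}.
Union: {q1, q4, q5}.
After 0: {q1, q4, q5}.
δ(q1,2) = {q1, q3, q4, q5}; δ(q4,2) = {q0, q1, q2}; δ(q5,2) = {q0, q2, q3, q4, q5}.
Union: {q0, q1, q2, q3, q4, q5}.
After 2: {q0, q1, q2, q3, q4, q5}.
δ(q0,1) = {q0, q1, q2, q3, q4, q5}; δ(q1,1) = {q1, q2, q3, q4, q5}; δ(q2,1) = {q0, q1, q3, q5}; δ(q3,1) = {q0, q4, q5}; δ(q4,1) = {q0, q1, q3, q4, q5}; δ(q5,1) = {q4, q5}.
Union: {q0, q1, q2, q3, q4, q5}.
After 1: {q0, q1, q2, q3, q4, q5}.

{q0, q1, q2, q3, q4, q5}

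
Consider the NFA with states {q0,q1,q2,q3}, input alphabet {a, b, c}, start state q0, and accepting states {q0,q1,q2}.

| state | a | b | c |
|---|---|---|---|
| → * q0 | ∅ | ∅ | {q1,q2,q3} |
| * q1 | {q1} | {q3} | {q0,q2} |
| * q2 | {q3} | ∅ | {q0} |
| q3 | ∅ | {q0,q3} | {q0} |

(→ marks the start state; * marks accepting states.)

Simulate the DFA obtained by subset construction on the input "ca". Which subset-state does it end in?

{q1,q3}

Start: {q0}.
δ(q0,c) = {q1,q2,q3}.
Union: {q1,q2,q3}.
After c: {q1,q2,q3}.
δ(q1,a) = {q1}; δ(q2,a) = {q3}; δ(q3,a) = ∅.
Union: {q1,q3}.
After a: {q1,q3}.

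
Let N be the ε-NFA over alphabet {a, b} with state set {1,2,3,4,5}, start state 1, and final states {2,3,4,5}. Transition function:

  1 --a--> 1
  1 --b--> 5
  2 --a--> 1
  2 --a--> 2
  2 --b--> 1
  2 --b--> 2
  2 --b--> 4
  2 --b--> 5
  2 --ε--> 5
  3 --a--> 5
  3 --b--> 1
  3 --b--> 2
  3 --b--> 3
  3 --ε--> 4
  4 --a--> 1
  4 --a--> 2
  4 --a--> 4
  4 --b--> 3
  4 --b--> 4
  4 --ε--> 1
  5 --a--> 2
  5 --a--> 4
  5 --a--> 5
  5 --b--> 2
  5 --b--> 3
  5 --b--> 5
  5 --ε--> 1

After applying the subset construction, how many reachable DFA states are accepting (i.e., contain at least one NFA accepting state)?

Start state of the DFA: {1} (ε-closure of the NFA start).
{1} --a--> {1}  [seen]
{1} --b--> {1,5}  [new]
{1,5} --a--> {1,2,4,5}  [new]
{1,5} --b--> {1,2,3,4,5}  [new]
{1,2,4,5} --a--> {1,2,4,5}  [seen]
{1,2,4,5} --b--> {1,2,3,4,5}  [seen]
{1,2,3,4,5} --a--> {1,2,4,5}  [seen]
{1,2,3,4,5} --b--> {1,2,3,4,5}  [seen]
Reachable DFA states: {1}, {1,5}, {1,2,4,5}, {1,2,3,4,5}.
Accepting DFA states (contain an NFA accepting state): {1,5}, {1,2,4,5}, {1,2,3,4,5}.

3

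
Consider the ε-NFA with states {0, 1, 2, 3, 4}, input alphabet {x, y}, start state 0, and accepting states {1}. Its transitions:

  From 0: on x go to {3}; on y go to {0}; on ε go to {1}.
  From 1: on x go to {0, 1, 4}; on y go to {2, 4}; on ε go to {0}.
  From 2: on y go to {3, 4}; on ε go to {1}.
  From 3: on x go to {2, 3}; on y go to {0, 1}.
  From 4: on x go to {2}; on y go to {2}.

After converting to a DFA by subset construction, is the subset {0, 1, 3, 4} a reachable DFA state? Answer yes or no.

yes

Start state of the DFA: {0, 1} (ε-closure of the NFA start).
{0, 1} --x--> {0, 1, 3, 4}  [new]
{0, 1} --y--> {0, 1, 2, 4}  [new]
{0, 1, 3, 4} --x--> {0, 1, 2, 3, 4}  [new]
{0, 1, 3, 4} --y--> {0, 1, 2, 4}  [seen]
{0, 1, 2, 4} --x--> {0, 1, 2, 3, 4}  [seen]
{0, 1, 2, 4} --y--> {0, 1, 2, 3, 4}  [seen]
{0, 1, 2, 3, 4} --x--> {0, 1, 2, 3, 4}  [seen]
{0, 1, 2, 3, 4} --y--> {0, 1, 2, 3, 4}  [seen]
Reachable DFA states: {0, 1}, {0, 1, 3, 4}, {0, 1, 2, 4}, {0, 1, 2, 3, 4}.
{0, 1, 3, 4} is among them.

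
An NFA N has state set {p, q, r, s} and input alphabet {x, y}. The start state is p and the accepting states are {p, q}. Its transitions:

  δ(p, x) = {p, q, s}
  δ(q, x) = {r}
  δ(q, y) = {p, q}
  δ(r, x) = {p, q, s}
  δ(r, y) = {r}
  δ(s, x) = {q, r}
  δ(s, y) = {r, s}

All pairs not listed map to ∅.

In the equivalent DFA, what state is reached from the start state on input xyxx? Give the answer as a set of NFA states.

{p, q, r, s}

Start: {p}.
δ(p,x) = {p, q, s}.
Union: {p, q, s}.
After x: {p, q, s}.
δ(p,y) = ∅; δ(q,y) = {p, q}; δ(s,y) = {r, s}.
Union: {p, q, r, s}.
After y: {p, q, r, s}.
δ(p,x) = {p, q, s}; δ(q,x) = {r}; δ(r,x) = {p, q, s}; δ(s,x) = {q, r}.
Union: {p, q, r, s}.
After x: {p, q, r, s}.
δ(p,x) = {p, q, s}; δ(q,x) = {r}; δ(r,x) = {p, q, s}; δ(s,x) = {q, r}.
Union: {p, q, r, s}.
After x: {p, q, r, s}.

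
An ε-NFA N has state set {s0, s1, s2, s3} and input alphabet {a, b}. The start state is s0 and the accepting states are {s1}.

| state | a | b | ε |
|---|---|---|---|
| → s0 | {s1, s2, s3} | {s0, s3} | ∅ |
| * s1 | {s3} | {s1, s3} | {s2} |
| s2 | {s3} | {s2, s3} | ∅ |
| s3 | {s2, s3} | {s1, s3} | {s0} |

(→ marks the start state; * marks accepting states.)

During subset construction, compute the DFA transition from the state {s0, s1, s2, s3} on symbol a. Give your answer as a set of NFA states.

δ(s0,a) = {s1, s2, s3}; δ(s1,a) = {s3}; δ(s2,a) = {s3}; δ(s3,a) = {s2, s3}.
Union: {s1, s2, s3}.
ε-closure gives {s0, s1, s2, s3}.

{s0, s1, s2, s3}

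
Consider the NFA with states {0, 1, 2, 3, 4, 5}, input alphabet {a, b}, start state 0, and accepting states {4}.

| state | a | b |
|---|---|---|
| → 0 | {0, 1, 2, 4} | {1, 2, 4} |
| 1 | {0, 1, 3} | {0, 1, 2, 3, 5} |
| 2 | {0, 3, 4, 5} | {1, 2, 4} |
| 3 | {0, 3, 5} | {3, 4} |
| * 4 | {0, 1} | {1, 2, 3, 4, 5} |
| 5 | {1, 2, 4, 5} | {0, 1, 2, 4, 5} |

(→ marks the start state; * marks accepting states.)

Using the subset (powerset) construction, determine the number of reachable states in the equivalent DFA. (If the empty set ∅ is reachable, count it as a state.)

Start state of the DFA: {0}.
{0} --a--> {0, 1, 2, 4}  [new]
{0} --b--> {1, 2, 4}  [new]
{0, 1, 2, 4} --a--> {0, 1, 2, 3, 4, 5}  [new]
{0, 1, 2, 4} --b--> {0, 1, 2, 3, 4, 5}  [seen]
{1, 2, 4} --a--> {0, 1, 3, 4, 5}  [new]
{1, 2, 4} --b--> {0, 1, 2, 3, 4, 5}  [seen]
{0, 1, 2, 3, 4, 5} --a--> {0, 1, 2, 3, 4, 5}  [seen]
{0, 1, 2, 3, 4, 5} --b--> {0, 1, 2, 3, 4, 5}  [seen]
{0, 1, 3, 4, 5} --a--> {0, 1, 2, 3, 4, 5}  [seen]
{0, 1, 3, 4, 5} --b--> {0, 1, 2, 3, 4, 5}  [seen]
Reachable DFA states: {0}, {0, 1, 2, 4}, {1, 2, 4}, {0, 1, 2, 3, 4, 5}, {0, 1, 3, 4, 5}.

5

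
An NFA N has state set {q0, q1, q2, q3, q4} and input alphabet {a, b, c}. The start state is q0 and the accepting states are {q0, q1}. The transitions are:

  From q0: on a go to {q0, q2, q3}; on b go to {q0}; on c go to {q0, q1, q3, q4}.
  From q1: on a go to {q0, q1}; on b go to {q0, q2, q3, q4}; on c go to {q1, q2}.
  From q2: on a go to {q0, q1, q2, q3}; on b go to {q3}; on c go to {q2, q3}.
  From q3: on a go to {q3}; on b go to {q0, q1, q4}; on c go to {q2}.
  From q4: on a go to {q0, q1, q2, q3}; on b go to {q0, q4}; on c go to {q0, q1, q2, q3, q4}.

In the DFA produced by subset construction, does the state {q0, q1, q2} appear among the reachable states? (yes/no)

Start state of the DFA: {q0}.
{q0} --a--> {q0, q2, q3}  [new]
{q0} --b--> {q0}  [seen]
{q0} --c--> {q0, q1, q3, q4}  [new]
{q0, q2, q3} --a--> {q0, q1, q2, q3}  [new]
{q0, q2, q3} --b--> {q0, q1, q3, q4}  [seen]
{q0, q2, q3} --c--> {q0, q1, q2, q3, q4}  [new]
{q0, q1, q3, q4} --a--> {q0, q1, q2, q3}  [seen]
{q0, q1, q3, q4} --b--> {q0, q1, q2, q3, q4}  [seen]
{q0, q1, q3, q4} --c--> {q0, q1, q2, q3, q4}  [seen]
{q0, q1, q2, q3} --a--> {q0, q1, q2, q3}  [seen]
{q0, q1, q2, q3} --b--> {q0, q1, q2, q3, q4}  [seen]
{q0, q1, q2, q3} --c--> {q0, q1, q2, q3, q4}  [seen]
{q0, q1, q2, q3, q4} --a--> {q0, q1, q2, q3}  [seen]
{q0, q1, q2, q3, q4} --b--> {q0, q1, q2, q3, q4}  [seen]
{q0, q1, q2, q3, q4} --c--> {q0, q1, q2, q3, q4}  [seen]
Reachable DFA states: {q0}, {q0, q2, q3}, {q0, q1, q3, q4}, {q0, q1, q2, q3}, {q0, q1, q2, q3, q4}.
{q0, q1, q2} is not among them.

no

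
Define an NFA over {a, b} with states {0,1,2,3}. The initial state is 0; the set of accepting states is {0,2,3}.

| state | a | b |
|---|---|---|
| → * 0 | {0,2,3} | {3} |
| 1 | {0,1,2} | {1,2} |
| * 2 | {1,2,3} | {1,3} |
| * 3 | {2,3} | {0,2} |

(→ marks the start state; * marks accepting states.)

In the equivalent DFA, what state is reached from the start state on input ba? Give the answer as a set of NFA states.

Start: {0}.
δ(0,b) = {3}.
Union: {3}.
After b: {3}.
δ(3,a) = {2,3}.
Union: {2,3}.
After a: {2,3}.

{2,3}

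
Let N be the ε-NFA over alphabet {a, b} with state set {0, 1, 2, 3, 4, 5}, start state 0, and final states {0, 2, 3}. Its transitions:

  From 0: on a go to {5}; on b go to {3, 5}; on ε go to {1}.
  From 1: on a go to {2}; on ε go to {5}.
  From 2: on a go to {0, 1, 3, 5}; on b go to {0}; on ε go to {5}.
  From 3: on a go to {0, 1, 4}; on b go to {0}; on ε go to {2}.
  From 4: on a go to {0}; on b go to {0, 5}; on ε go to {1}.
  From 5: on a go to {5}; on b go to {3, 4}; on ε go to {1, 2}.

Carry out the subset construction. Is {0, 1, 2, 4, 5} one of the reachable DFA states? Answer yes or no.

no

Start state of the DFA: {0, 1, 2, 5} (ε-closure of the NFA start).
{0, 1, 2, 5} --a--> {0, 1, 2, 3, 5}  [new]
{0, 1, 2, 5} --b--> {0, 1, 2, 3, 4, 5}  [new]
{0, 1, 2, 3, 5} --a--> {0, 1, 2, 3, 4, 5}  [seen]
{0, 1, 2, 3, 5} --b--> {0, 1, 2, 3, 4, 5}  [seen]
{0, 1, 2, 3, 4, 5} --a--> {0, 1, 2, 3, 4, 5}  [seen]
{0, 1, 2, 3, 4, 5} --b--> {0, 1, 2, 3, 4, 5}  [seen]
Reachable DFA states: {0, 1, 2, 5}, {0, 1, 2, 3, 5}, {0, 1, 2, 3, 4, 5}.
{0, 1, 2, 4, 5} is not among them.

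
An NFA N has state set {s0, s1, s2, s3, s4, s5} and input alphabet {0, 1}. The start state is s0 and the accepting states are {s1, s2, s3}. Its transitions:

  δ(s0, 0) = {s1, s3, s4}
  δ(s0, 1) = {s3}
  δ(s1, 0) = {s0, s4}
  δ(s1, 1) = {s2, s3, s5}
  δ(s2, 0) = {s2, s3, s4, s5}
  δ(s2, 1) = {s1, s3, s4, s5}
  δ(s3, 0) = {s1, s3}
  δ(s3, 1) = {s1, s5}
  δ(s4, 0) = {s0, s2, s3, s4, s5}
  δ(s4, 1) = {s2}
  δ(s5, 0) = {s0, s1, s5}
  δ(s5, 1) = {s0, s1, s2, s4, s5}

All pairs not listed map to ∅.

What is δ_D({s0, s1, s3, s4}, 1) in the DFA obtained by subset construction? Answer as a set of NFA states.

{s1, s2, s3, s5}

δ(s0,1) = {s3}; δ(s1,1) = {s2, s3, s5}; δ(s3,1) = {s1, s5}; δ(s4,1) = {s2}.
Union: {s1, s2, s3, s5}.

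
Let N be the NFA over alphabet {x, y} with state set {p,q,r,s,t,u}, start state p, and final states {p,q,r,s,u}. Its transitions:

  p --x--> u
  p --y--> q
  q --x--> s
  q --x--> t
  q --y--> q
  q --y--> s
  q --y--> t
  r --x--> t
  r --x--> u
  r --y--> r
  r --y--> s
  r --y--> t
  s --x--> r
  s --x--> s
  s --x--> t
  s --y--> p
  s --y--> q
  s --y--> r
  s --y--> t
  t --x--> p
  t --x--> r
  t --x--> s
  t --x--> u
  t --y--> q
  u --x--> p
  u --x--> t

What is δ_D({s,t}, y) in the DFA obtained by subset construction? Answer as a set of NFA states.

δ(s,y) = {p,q,r,t}; δ(t,y) = {q}.
Union: {p,q,r,t}.

{p,q,r,t}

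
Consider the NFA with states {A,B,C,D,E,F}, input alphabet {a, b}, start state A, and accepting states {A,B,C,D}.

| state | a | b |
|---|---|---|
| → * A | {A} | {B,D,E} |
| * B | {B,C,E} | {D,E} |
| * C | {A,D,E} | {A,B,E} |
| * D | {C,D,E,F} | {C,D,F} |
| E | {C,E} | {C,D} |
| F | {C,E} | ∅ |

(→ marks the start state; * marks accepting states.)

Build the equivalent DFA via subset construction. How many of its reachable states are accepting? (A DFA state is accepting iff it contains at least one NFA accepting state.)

Start state of the DFA: {A}.
{A} --a--> {A}  [seen]
{A} --b--> {B,D,E}  [new]
{B,D,E} --a--> {B,C,D,E,F}  [new]
{B,D,E} --b--> {C,D,E,F}  [new]
{B,C,D,E,F} --a--> {A,B,C,D,E,F}  [new]
{B,C,D,E,F} --b--> {A,B,C,D,E,F}  [seen]
{C,D,E,F} --a--> {A,C,D,E,F}  [new]
{C,D,E,F} --b--> {A,B,C,D,E,F}  [seen]
{A,B,C,D,E,F} --a--> {A,B,C,D,E,F}  [seen]
{A,B,C,D,E,F} --b--> {A,B,C,D,E,F}  [seen]
{A,C,D,E,F} --a--> {A,C,D,E,F}  [seen]
{A,C,D,E,F} --b--> {A,B,C,D,E,F}  [seen]
Reachable DFA states: {A}, {B,D,E}, {B,C,D,E,F}, {C,D,E,F}, {A,B,C,D,E,F}, {A,C,D,E,F}.
Accepting DFA states (contain an NFA accepting state): {A}, {B,D,E}, {B,C,D,E,F}, {C,D,E,F}, {A,B,C,D,E,F}, {A,C,D,E,F}.

6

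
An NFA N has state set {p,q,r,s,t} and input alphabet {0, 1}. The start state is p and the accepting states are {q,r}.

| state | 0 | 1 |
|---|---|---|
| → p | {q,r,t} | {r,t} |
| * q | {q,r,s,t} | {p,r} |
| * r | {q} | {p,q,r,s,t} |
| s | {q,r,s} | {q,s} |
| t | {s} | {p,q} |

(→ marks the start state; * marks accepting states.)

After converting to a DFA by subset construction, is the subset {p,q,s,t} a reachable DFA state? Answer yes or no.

Start state of the DFA: {p}.
{p} --0--> {q,r,t}  [new]
{p} --1--> {r,t}  [new]
{q,r,t} --0--> {q,r,s,t}  [new]
{q,r,t} --1--> {p,q,r,s,t}  [new]
{r,t} --0--> {q,s}  [new]
{r,t} --1--> {p,q,r,s,t}  [seen]
{q,r,s,t} --0--> {q,r,s,t}  [seen]
{q,r,s,t} --1--> {p,q,r,s,t}  [seen]
{p,q,r,s,t} --0--> {q,r,s,t}  [seen]
{p,q,r,s,t} --1--> {p,q,r,s,t}  [seen]
{q,s} --0--> {q,r,s,t}  [seen]
{q,s} --1--> {p,q,r,s}  [new]
{p,q,r,s} --0--> {q,r,s,t}  [seen]
{p,q,r,s} --1--> {p,q,r,s,t}  [seen]
Reachable DFA states: {p}, {q,r,t}, {r,t}, {q,r,s,t}, {p,q,r,s,t}, {q,s}, {p,q,r,s}.
{p,q,s,t} is not among them.

no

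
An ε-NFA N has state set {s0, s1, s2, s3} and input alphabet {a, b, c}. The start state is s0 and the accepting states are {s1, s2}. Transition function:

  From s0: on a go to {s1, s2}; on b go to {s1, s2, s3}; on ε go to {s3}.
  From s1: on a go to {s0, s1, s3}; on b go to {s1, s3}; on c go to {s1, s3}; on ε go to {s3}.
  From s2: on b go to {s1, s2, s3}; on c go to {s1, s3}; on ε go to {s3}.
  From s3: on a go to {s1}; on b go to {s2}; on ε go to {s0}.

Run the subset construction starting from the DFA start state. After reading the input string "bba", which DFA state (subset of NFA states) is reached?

Start: {s0, s3}.
δ(s0,b) = {s1, s2, s3}; δ(s3,b) = {s2}.
Union: {s1, s2, s3}.
ε-closure gives {s0, s1, s2, s3}.
After b: {s0, s1, s2, s3}.
δ(s0,b) = {s1, s2, s3}; δ(s1,b) = {s1, s3}; δ(s2,b) = {s1, s2, s3}; δ(s3,b) = {s2}.
Union: {s1, s2, s3}.
ε-closure gives {s0, s1, s2, s3}.
After b: {s0, s1, s2, s3}.
δ(s0,a) = {s1, s2}; δ(s1,a) = {s0, s1, s3}; δ(s2,a) = ∅; δ(s3,a) = {s1}.
Union: {s0, s1, s2, s3}.
After a: {s0, s1, s2, s3}.

{s0, s1, s2, s3}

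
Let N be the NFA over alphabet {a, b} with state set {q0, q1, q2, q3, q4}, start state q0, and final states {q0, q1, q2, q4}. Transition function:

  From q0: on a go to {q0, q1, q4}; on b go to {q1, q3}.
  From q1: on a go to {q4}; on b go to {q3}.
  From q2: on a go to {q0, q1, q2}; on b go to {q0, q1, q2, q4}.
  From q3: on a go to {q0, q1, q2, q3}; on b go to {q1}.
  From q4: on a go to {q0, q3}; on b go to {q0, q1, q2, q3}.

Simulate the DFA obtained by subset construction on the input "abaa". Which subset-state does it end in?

Start: {q0}.
δ(q0,a) = {q0, q1, q4}.
Union: {q0, q1, q4}.
After a: {q0, q1, q4}.
δ(q0,b) = {q1, q3}; δ(q1,b) = {q3}; δ(q4,b) = {q0, q1, q2, q3}.
Union: {q0, q1, q2, q3}.
After b: {q0, q1, q2, q3}.
δ(q0,a) = {q0, q1, q4}; δ(q1,a) = {q4}; δ(q2,a) = {q0, q1, q2}; δ(q3,a) = {q0, q1, q2, q3}.
Union: {q0, q1, q2, q3, q4}.
After a: {q0, q1, q2, q3, q4}.
δ(q0,a) = {q0, q1, q4}; δ(q1,a) = {q4}; δ(q2,a) = {q0, q1, q2}; δ(q3,a) = {q0, q1, q2, q3}; δ(q4,a) = {q0, q3}.
Union: {q0, q1, q2, q3, q4}.
After a: {q0, q1, q2, q3, q4}.

{q0, q1, q2, q3, q4}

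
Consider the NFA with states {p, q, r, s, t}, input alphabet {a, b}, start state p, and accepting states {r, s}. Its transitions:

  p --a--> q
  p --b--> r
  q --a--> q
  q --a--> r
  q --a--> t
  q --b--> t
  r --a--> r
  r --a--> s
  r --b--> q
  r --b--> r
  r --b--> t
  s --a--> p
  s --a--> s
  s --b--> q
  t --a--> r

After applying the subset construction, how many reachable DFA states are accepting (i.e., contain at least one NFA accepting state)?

7

Start state of the DFA: {p}.
{p} --a--> {q}  [new]
{p} --b--> {r}  [new]
{q} --a--> {q, r, t}  [new]
{q} --b--> {t}  [new]
{r} --a--> {r, s}  [new]
{r} --b--> {q, r, t}  [seen]
{q, r, t} --a--> {q, r, s, t}  [new]
{q, r, t} --b--> {q, r, t}  [seen]
{t} --a--> {r}  [seen]
{t} --b--> ∅  [new]
{r, s} --a--> {p, r, s}  [new]
{r, s} --b--> {q, r, t}  [seen]
{q, r, s, t} --a--> {p, q, r, s, t}  [new]
{q, r, s, t} --b--> {q, r, t}  [seen]
∅ --a--> ∅  [seen]
∅ --b--> ∅  [seen]
{p, r, s} --a--> {p, q, r, s}  [new]
{p, r, s} --b--> {q, r, t}  [seen]
{p, q, r, s, t} --a--> {p, q, r, s, t}  [seen]
{p, q, r, s, t} --b--> {q, r, t}  [seen]
{p, q, r, s} --a--> {p, q, r, s, t}  [seen]
{p, q, r, s} --b--> {q, r, t}  [seen]
Reachable DFA states: {p}, {q}, {r}, {q, r, t}, {t}, {r, s}, {q, r, s, t}, ∅, {p, r, s}, {p, q, r, s, t}, {p, q, r, s}.
Accepting DFA states (contain an NFA accepting state): {r}, {q, r, t}, {r, s}, {q, r, s, t}, {p, r, s}, {p, q, r, s, t}, {p, q, r, s}.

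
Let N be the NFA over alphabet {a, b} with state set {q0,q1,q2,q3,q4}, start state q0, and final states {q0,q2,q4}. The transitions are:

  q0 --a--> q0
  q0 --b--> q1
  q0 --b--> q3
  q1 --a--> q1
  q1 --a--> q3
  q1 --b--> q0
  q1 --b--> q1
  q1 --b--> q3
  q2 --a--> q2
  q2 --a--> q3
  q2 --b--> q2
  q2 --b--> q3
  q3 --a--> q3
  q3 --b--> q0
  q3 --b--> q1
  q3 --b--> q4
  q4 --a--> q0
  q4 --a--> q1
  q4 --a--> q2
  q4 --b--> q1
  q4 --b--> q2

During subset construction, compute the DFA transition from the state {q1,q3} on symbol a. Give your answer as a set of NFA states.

δ(q1,a) = {q1,q3}; δ(q3,a) = {q3}.
Union: {q1,q3}.

{q1,q3}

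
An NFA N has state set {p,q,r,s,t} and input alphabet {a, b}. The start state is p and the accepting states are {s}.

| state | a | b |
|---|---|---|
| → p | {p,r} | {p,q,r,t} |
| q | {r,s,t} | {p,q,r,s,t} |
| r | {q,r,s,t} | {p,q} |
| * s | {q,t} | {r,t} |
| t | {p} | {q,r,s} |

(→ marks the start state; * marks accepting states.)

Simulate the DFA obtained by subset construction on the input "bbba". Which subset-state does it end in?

Start: {p}.
δ(p,b) = {p,q,r,t}.
Union: {p,q,r,t}.
After b: {p,q,r,t}.
δ(p,b) = {p,q,r,t}; δ(q,b) = {p,q,r,s,t}; δ(r,b) = {p,q}; δ(t,b) = {q,r,s}.
Union: {p,q,r,s,t}.
After b: {p,q,r,s,t}.
δ(p,b) = {p,q,r,t}; δ(q,b) = {p,q,r,s,t}; δ(r,b) = {p,q}; δ(s,b) = {r,t}; δ(t,b) = {q,r,s}.
Union: {p,q,r,s,t}.
After b: {p,q,r,s,t}.
δ(p,a) = {p,r}; δ(q,a) = {r,s,t}; δ(r,a) = {q,r,s,t}; δ(s,a) = {q,t}; δ(t,a) = {p}.
Union: {p,q,r,s,t}.
After a: {p,q,r,s,t}.

{p,q,r,s,t}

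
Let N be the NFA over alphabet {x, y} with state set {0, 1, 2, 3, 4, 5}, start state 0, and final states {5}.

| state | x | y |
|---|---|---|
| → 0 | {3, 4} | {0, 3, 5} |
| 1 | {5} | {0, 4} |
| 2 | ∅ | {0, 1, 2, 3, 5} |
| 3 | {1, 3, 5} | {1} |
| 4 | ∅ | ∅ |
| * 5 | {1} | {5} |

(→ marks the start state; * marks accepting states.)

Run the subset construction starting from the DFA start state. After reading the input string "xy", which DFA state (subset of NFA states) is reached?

Start: {0}.
δ(0,x) = {3, 4}.
Union: {3, 4}.
After x: {3, 4}.
δ(3,y) = {1}; δ(4,y) = ∅.
Union: {1}.
After y: {1}.

{1}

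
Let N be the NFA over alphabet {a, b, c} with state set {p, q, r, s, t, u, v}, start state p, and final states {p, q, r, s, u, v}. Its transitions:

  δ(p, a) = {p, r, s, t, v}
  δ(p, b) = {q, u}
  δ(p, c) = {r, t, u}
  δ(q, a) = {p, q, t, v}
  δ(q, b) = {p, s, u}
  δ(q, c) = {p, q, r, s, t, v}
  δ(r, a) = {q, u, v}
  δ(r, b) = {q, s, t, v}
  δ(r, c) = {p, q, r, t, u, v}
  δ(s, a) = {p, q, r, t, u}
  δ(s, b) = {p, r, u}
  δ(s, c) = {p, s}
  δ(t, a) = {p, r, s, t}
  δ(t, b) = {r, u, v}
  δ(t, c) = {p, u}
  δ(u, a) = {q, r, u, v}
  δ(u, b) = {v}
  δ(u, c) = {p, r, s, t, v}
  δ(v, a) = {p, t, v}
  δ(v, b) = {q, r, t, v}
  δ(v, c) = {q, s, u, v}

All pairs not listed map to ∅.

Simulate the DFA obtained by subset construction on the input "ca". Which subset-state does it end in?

{p, q, r, s, t, u, v}

Start: {p}.
δ(p,c) = {r, t, u}.
Union: {r, t, u}.
After c: {r, t, u}.
δ(r,a) = {q, u, v}; δ(t,a) = {p, r, s, t}; δ(u,a) = {q, r, u, v}.
Union: {p, q, r, s, t, u, v}.
After a: {p, q, r, s, t, u, v}.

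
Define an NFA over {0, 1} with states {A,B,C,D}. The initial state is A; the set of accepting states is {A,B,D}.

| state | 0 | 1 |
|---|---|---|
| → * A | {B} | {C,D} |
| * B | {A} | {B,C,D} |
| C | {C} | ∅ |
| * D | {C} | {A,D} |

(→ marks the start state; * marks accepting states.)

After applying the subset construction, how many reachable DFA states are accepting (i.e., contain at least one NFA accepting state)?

Start state of the DFA: {A}.
{A} --0--> {B}  [new]
{A} --1--> {C,D}  [new]
{B} --0--> {A}  [seen]
{B} --1--> {B,C,D}  [new]
{C,D} --0--> {C}  [new]
{C,D} --1--> {A,D}  [new]
{B,C,D} --0--> {A,C}  [new]
{B,C,D} --1--> {A,B,C,D}  [new]
{C} --0--> {C}  [seen]
{C} --1--> ∅  [new]
{A,D} --0--> {B,C}  [new]
{A,D} --1--> {A,C,D}  [new]
{A,C} --0--> {B,C}  [seen]
{A,C} --1--> {C,D}  [seen]
{A,B,C,D} --0--> {A,B,C}  [new]
{A,B,C,D} --1--> {A,B,C,D}  [seen]
∅ --0--> ∅  [seen]
∅ --1--> ∅  [seen]
{B,C} --0--> {A,C}  [seen]
{B,C} --1--> {B,C,D}  [seen]
{A,C,D} --0--> {B,C}  [seen]
{A,C,D} --1--> {A,C,D}  [seen]
{A,B,C} --0--> {A,B,C}  [seen]
{A,B,C} --1--> {B,C,D}  [seen]
Reachable DFA states: {A}, {B}, {C,D}, {B,C,D}, {C}, {A,D}, {A,C}, {A,B,C,D}, ∅, {B,C}, {A,C,D}, {A,B,C}.
Accepting DFA states (contain an NFA accepting state): {A}, {B}, {C,D}, {B,C,D}, {A,D}, {A,C}, {A,B,C,D}, {B,C}, {A,C,D}, {A,B,C}.

10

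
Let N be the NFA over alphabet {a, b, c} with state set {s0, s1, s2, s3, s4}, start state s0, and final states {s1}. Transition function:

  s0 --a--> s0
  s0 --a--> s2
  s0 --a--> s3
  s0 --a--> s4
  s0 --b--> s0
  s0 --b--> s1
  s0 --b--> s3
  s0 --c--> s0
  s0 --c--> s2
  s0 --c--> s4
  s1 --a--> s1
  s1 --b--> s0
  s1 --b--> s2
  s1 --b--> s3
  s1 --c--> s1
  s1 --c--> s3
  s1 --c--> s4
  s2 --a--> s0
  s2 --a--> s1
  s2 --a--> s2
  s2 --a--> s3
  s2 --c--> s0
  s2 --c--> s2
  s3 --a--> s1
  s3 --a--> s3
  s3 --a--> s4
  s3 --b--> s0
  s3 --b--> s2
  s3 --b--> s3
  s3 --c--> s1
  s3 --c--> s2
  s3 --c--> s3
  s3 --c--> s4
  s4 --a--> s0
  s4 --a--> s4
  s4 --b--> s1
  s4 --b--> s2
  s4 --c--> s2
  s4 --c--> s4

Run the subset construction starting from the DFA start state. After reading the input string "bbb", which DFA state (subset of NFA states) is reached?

{s0, s1, s2, s3}

Start: {s0}.
δ(s0,b) = {s0, s1, s3}.
Union: {s0, s1, s3}.
After b: {s0, s1, s3}.
δ(s0,b) = {s0, s1, s3}; δ(s1,b) = {s0, s2, s3}; δ(s3,b) = {s0, s2, s3}.
Union: {s0, s1, s2, s3}.
After b: {s0, s1, s2, s3}.
δ(s0,b) = {s0, s1, s3}; δ(s1,b) = {s0, s2, s3}; δ(s2,b) = ∅; δ(s3,b) = {s0, s2, s3}.
Union: {s0, s1, s2, s3}.
After b: {s0, s1, s2, s3}.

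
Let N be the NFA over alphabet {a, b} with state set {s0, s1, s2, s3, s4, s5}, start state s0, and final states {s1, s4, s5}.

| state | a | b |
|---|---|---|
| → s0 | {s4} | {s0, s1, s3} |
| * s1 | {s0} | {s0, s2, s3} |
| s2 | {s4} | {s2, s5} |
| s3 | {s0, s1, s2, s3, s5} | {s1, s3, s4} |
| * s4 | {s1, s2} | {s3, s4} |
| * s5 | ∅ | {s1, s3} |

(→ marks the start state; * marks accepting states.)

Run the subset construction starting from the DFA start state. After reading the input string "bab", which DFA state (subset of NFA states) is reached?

Start: {s0}.
δ(s0,b) = {s0, s1, s3}.
Union: {s0, s1, s3}.
After b: {s0, s1, s3}.
δ(s0,a) = {s4}; δ(s1,a) = {s0}; δ(s3,a) = {s0, s1, s2, s3, s5}.
Union: {s0, s1, s2, s3, s4, s5}.
After a: {s0, s1, s2, s3, s4, s5}.
δ(s0,b) = {s0, s1, s3}; δ(s1,b) = {s0, s2, s3}; δ(s2,b) = {s2, s5}; δ(s3,b) = {s1, s3, s4}; δ(s4,b) = {s3, s4}; δ(s5,b) = {s1, s3}.
Union: {s0, s1, s2, s3, s4, s5}.
After b: {s0, s1, s2, s3, s4, s5}.

{s0, s1, s2, s3, s4, s5}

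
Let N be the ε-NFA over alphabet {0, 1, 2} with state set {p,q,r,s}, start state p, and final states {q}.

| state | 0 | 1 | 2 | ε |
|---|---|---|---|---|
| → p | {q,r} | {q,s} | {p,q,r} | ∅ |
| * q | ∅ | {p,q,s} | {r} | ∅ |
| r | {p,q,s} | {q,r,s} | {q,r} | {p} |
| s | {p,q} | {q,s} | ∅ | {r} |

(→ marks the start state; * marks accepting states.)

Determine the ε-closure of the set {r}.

{p,r}

Begin with {r}.
r →ε {p}; add p.
ε-closure = {p,r}.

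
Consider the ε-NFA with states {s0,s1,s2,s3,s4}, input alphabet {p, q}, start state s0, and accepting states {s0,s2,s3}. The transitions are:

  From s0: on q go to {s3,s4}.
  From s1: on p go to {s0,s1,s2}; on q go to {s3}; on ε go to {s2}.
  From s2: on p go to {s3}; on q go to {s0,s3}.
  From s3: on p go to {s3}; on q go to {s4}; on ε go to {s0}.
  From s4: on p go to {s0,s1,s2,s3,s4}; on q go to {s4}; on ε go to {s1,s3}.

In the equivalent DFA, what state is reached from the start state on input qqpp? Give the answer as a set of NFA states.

Start: {s0}.
δ(s0,q) = {s3,s4}.
Union: {s3,s4}.
ε-closure gives {s0,s1,s2,s3,s4}.
After q: {s0,s1,s2,s3,s4}.
δ(s0,q) = {s3,s4}; δ(s1,q) = {s3}; δ(s2,q) = {s0,s3}; δ(s3,q) = {s4}; δ(s4,q) = {s4}.
Union: {s0,s3,s4}.
ε-closure gives {s0,s1,s2,s3,s4}.
After q: {s0,s1,s2,s3,s4}.
δ(s0,p) = ∅; δ(s1,p) = {s0,s1,s2}; δ(s2,p) = {s3}; δ(s3,p) = {s3}; δ(s4,p) = {s0,s1,s2,s3,s4}.
Union: {s0,s1,s2,s3,s4}.
After p: {s0,s1,s2,s3,s4}.
δ(s0,p) = ∅; δ(s1,p) = {s0,s1,s2}; δ(s2,p) = {s3}; δ(s3,p) = {s3}; δ(s4,p) = {s0,s1,s2,s3,s4}.
Union: {s0,s1,s2,s3,s4}.
After p: {s0,s1,s2,s3,s4}.

{s0,s1,s2,s3,s4}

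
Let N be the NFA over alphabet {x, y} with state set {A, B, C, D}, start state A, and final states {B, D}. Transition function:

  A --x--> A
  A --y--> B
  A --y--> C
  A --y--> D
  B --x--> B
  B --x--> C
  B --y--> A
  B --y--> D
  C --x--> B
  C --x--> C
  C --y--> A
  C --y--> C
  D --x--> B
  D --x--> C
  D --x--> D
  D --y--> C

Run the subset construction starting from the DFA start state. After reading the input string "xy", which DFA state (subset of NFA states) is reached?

Start: {A}.
δ(A,x) = {A}.
Union: {A}.
After x: {A}.
δ(A,y) = {B, C, D}.
Union: {B, C, D}.
After y: {B, C, D}.

{B, C, D}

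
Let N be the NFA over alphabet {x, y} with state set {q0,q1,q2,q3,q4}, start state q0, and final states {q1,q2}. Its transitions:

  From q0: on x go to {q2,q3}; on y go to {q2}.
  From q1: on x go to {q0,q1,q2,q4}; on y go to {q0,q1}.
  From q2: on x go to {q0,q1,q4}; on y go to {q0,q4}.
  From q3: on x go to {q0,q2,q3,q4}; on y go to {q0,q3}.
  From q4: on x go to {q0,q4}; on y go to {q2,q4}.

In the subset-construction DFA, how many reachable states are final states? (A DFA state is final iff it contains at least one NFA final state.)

Start state of the DFA: {q0}.
{q0} --x--> {q2,q3}  [new]
{q0} --y--> {q2}  [new]
{q2,q3} --x--> {q0,q1,q2,q3,q4}  [new]
{q2,q3} --y--> {q0,q3,q4}  [new]
{q2} --x--> {q0,q1,q4}  [new]
{q2} --y--> {q0,q4}  [new]
{q0,q1,q2,q3,q4} --x--> {q0,q1,q2,q3,q4}  [seen]
{q0,q1,q2,q3,q4} --y--> {q0,q1,q2,q3,q4}  [seen]
{q0,q3,q4} --x--> {q0,q2,q3,q4}  [new]
{q0,q3,q4} --y--> {q0,q2,q3,q4}  [seen]
{q0,q1,q4} --x--> {q0,q1,q2,q3,q4}  [seen]
{q0,q1,q4} --y--> {q0,q1,q2,q4}  [new]
{q0,q4} --x--> {q0,q2,q3,q4}  [seen]
{q0,q4} --y--> {q2,q4}  [new]
{q0,q2,q3,q4} --x--> {q0,q1,q2,q3,q4}  [seen]
{q0,q2,q3,q4} --y--> {q0,q2,q3,q4}  [seen]
{q0,q1,q2,q4} --x--> {q0,q1,q2,q3,q4}  [seen]
{q0,q1,q2,q4} --y--> {q0,q1,q2,q4}  [seen]
{q2,q4} --x--> {q0,q1,q4}  [seen]
{q2,q4} --y--> {q0,q2,q4}  [new]
{q0,q2,q4} --x--> {q0,q1,q2,q3,q4}  [seen]
{q0,q2,q4} --y--> {q0,q2,q4}  [seen]
Reachable DFA states: {q0}, {q2,q3}, {q2}, {q0,q1,q2,q3,q4}, {q0,q3,q4}, {q0,q1,q4}, {q0,q4}, {q0,q2,q3,q4}, {q0,q1,q2,q4}, {q2,q4}, {q0,q2,q4}.
Accepting DFA states (contain an NFA accepting state): {q2,q3}, {q2}, {q0,q1,q2,q3,q4}, {q0,q1,q4}, {q0,q2,q3,q4}, {q0,q1,q2,q4}, {q2,q4}, {q0,q2,q4}.

8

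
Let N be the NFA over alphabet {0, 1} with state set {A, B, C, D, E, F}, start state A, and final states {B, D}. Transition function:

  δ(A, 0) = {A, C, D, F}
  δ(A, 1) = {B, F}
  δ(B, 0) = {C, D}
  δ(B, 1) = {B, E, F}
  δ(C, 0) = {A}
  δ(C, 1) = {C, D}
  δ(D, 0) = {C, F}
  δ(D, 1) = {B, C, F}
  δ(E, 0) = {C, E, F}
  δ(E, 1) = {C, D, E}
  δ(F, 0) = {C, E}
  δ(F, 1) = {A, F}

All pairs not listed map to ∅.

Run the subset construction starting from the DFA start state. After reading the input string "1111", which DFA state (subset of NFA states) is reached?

Start: {A}.
δ(A,1) = {B, F}.
Union: {B, F}.
After 1: {B, F}.
δ(B,1) = {B, E, F}; δ(F,1) = {A, F}.
Union: {A, B, E, F}.
After 1: {A, B, E, F}.
δ(A,1) = {B, F}; δ(B,1) = {B, E, F}; δ(E,1) = {C, D, E}; δ(F,1) = {A, F}.
Union: {A, B, C, D, E, F}.
After 1: {A, B, C, D, E, F}.
δ(A,1) = {B, F}; δ(B,1) = {B, E, F}; δ(C,1) = {C, D}; δ(D,1) = {B, C, F}; δ(E,1) = {C, D, E}; δ(F,1) = {A, F}.
Union: {A, B, C, D, E, F}.
After 1: {A, B, C, D, E, F}.

{A, B, C, D, E, F}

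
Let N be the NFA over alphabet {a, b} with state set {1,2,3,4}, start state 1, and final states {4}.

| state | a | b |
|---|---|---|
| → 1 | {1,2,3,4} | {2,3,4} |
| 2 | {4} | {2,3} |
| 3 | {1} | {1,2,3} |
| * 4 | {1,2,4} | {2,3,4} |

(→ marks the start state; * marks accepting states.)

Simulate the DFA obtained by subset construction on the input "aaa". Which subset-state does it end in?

Start: {1}.
δ(1,a) = {1,2,3,4}.
Union: {1,2,3,4}.
After a: {1,2,3,4}.
δ(1,a) = {1,2,3,4}; δ(2,a) = {4}; δ(3,a) = {1}; δ(4,a) = {1,2,4}.
Union: {1,2,3,4}.
After a: {1,2,3,4}.
δ(1,a) = {1,2,3,4}; δ(2,a) = {4}; δ(3,a) = {1}; δ(4,a) = {1,2,4}.
Union: {1,2,3,4}.
After a: {1,2,3,4}.

{1,2,3,4}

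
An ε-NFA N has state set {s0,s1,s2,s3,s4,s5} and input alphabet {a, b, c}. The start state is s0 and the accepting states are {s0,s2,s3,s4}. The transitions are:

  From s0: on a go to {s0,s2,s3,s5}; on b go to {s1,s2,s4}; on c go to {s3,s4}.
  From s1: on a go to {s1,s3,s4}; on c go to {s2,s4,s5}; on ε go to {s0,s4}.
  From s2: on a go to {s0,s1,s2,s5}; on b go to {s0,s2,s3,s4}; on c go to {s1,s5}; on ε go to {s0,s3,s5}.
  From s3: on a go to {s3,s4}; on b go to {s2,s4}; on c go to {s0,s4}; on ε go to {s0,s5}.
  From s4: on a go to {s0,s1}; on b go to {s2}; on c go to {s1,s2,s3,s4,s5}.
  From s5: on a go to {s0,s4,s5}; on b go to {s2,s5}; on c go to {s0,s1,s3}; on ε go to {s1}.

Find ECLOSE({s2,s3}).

{s0,s1,s2,s3,s4,s5}

Begin with {s2,s3}.
s2 →ε {s0,s3,s5}; add s0, s5.
s5 →ε {s1}; add s1.
s1 →ε {s0,s4}; add s4.
ε-closure = {s0,s1,s2,s3,s4,s5}.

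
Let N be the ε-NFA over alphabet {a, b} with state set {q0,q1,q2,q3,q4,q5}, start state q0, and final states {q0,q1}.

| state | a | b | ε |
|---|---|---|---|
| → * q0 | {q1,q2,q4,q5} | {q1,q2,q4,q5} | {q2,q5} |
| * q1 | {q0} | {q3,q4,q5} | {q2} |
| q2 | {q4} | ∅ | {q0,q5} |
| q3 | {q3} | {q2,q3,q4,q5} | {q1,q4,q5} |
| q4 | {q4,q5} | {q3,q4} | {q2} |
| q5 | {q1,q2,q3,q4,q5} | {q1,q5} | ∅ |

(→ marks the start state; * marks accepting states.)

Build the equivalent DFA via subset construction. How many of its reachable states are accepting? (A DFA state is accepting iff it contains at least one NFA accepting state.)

Start state of the DFA: {q0,q2,q5} (ε-closure of the NFA start).
{q0,q2,q5} --a--> {q0,q1,q2,q3,q4,q5}  [new]
{q0,q2,q5} --b--> {q0,q1,q2,q4,q5}  [new]
{q0,q1,q2,q3,q4,q5} --a--> {q0,q1,q2,q3,q4,q5}  [seen]
{q0,q1,q2,q3,q4,q5} --b--> {q0,q1,q2,q3,q4,q5}  [seen]
{q0,q1,q2,q4,q5} --a--> {q0,q1,q2,q3,q4,q5}  [seen]
{q0,q1,q2,q4,q5} --b--> {q0,q1,q2,q3,q4,q5}  [seen]
Reachable DFA states: {q0,q2,q5}, {q0,q1,q2,q3,q4,q5}, {q0,q1,q2,q4,q5}.
Accepting DFA states (contain an NFA accepting state): {q0,q2,q5}, {q0,q1,q2,q3,q4,q5}, {q0,q1,q2,q4,q5}.

3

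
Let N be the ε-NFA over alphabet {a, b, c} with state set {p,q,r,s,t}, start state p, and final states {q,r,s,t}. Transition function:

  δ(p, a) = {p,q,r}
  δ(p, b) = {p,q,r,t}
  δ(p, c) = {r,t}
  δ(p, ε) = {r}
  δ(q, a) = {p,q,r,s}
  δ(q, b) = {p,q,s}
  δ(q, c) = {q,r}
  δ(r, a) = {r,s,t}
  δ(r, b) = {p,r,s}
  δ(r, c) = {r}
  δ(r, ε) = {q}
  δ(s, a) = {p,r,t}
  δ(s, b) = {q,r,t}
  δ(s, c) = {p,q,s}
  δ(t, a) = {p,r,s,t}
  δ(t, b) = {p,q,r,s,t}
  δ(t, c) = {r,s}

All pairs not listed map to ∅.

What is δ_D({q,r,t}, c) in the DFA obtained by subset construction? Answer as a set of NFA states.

δ(q,c) = {q,r}; δ(r,c) = {r}; δ(t,c) = {r,s}.
Union: {q,r,s}.

{q,r,s}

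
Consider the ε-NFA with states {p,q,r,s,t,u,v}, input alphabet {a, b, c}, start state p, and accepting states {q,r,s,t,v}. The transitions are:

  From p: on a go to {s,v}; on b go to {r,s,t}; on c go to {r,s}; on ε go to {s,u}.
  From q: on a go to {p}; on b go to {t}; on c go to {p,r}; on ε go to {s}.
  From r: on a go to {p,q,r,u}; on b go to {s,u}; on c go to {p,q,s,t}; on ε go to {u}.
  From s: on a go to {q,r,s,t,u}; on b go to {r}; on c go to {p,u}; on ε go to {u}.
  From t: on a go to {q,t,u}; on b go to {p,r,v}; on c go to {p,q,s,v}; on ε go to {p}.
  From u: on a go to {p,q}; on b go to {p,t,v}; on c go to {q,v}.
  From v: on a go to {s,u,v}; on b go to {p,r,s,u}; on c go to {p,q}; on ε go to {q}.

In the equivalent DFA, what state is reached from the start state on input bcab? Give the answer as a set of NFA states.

{p,q,r,s,t,u,v}

Start: {p,s,u}.
δ(p,b) = {r,s,t}; δ(s,b) = {r}; δ(u,b) = {p,t,v}.
Union: {p,r,s,t,v}.
ε-closure gives {p,q,r,s,t,u,v}.
After b: {p,q,r,s,t,u,v}.
δ(p,c) = {r,s}; δ(q,c) = {p,r}; δ(r,c) = {p,q,s,t}; δ(s,c) = {p,u}; δ(t,c) = {p,q,s,v}; δ(u,c) = {q,v}; δ(v,c) = {p,q}.
Union: {p,q,r,s,t,u,v}.
After c: {p,q,r,s,t,u,v}.
δ(p,a) = {s,v}; δ(q,a) = {p}; δ(r,a) = {p,q,r,u}; δ(s,a) = {q,r,s,t,u}; δ(t,a) = {q,t,u}; δ(u,a) = {p,q}; δ(v,a) = {s,u,v}.
Union: {p,q,r,s,t,u,v}.
After a: {p,q,r,s,t,u,v}.
δ(p,b) = {r,s,t}; δ(q,b) = {t}; δ(r,b) = {s,u}; δ(s,b) = {r}; δ(t,b) = {p,r,v}; δ(u,b) = {p,t,v}; δ(v,b) = {p,r,s,u}.
Union: {p,r,s,t,u,v}.
ε-closure gives {p,q,r,s,t,u,v}.
After b: {p,q,r,s,t,u,v}.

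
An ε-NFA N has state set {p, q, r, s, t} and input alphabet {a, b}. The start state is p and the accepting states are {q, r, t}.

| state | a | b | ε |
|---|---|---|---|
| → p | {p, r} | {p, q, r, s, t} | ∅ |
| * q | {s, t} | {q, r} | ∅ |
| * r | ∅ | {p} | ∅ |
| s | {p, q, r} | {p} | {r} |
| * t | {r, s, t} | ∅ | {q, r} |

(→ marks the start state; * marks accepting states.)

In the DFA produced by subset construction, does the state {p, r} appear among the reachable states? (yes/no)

yes

Start state of the DFA: {p} (ε-closure of the NFA start).
{p} --a--> {p, r}  [new]
{p} --b--> {p, q, r, s, t}  [new]
{p, r} --a--> {p, r}  [seen]
{p, r} --b--> {p, q, r, s, t}  [seen]
{p, q, r, s, t} --a--> {p, q, r, s, t}  [seen]
{p, q, r, s, t} --b--> {p, q, r, s, t}  [seen]
Reachable DFA states: {p}, {p, r}, {p, q, r, s, t}.
{p, r} is among them.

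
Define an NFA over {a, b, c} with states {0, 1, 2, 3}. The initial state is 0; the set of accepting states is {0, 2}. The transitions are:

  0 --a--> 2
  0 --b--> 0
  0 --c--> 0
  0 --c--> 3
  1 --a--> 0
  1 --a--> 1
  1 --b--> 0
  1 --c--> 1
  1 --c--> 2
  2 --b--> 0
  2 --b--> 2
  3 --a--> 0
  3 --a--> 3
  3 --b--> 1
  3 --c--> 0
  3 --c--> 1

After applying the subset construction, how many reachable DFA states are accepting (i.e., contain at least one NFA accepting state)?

9

Start state of the DFA: {0}.
{0} --a--> {2}  [new]
{0} --b--> {0}  [seen]
{0} --c--> {0, 3}  [new]
{2} --a--> ∅  [new]
{2} --b--> {0, 2}  [new]
{2} --c--> ∅  [seen]
{0, 3} --a--> {0, 2, 3}  [new]
{0, 3} --b--> {0, 1}  [new]
{0, 3} --c--> {0, 1, 3}  [new]
∅ --a--> ∅  [seen]
∅ --b--> ∅  [seen]
∅ --c--> ∅  [seen]
{0, 2} --a--> {2}  [seen]
{0, 2} --b--> {0, 2}  [seen]
{0, 2} --c--> {0, 3}  [seen]
{0, 2, 3} --a--> {0, 2, 3}  [seen]
{0, 2, 3} --b--> {0, 1, 2}  [new]
{0, 2, 3} --c--> {0, 1, 3}  [seen]
{0, 1} --a--> {0, 1, 2}  [seen]
{0, 1} --b--> {0}  [seen]
{0, 1} --c--> {0, 1, 2, 3}  [new]
{0, 1, 3} --a--> {0, 1, 2, 3}  [seen]
{0, 1, 3} --b--> {0, 1}  [seen]
{0, 1, 3} --c--> {0, 1, 2, 3}  [seen]
{0, 1, 2} --a--> {0, 1, 2}  [seen]
{0, 1, 2} --b--> {0, 2}  [seen]
{0, 1, 2} --c--> {0, 1, 2, 3}  [seen]
{0, 1, 2, 3} --a--> {0, 1, 2, 3}  [seen]
{0, 1, 2, 3} --b--> {0, 1, 2}  [seen]
{0, 1, 2, 3} --c--> {0, 1, 2, 3}  [seen]
Reachable DFA states: {0}, {2}, {0, 3}, ∅, {0, 2}, {0, 2, 3}, {0, 1}, {0, 1, 3}, {0, 1, 2}, {0, 1, 2, 3}.
Accepting DFA states (contain an NFA accepting state): {0}, {2}, {0, 3}, {0, 2}, {0, 2, 3}, {0, 1}, {0, 1, 3}, {0, 1, 2}, {0, 1, 2, 3}.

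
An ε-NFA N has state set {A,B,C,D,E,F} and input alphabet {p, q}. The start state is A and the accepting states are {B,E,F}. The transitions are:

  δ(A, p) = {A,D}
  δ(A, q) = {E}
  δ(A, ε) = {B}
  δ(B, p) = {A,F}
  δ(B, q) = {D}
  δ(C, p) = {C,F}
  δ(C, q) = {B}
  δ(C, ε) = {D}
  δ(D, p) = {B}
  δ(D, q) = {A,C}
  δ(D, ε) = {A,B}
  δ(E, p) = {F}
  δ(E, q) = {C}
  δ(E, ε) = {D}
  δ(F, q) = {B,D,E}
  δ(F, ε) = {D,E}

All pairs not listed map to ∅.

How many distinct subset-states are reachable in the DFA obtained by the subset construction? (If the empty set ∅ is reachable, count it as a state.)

5

Start state of the DFA: {A,B} (ε-closure of the NFA start).
{A,B} --p--> {A,B,D,E,F}  [new]
{A,B} --q--> {A,B,D,E}  [new]
{A,B,D,E,F} --p--> {A,B,D,E,F}  [seen]
{A,B,D,E,F} --q--> {A,B,C,D,E}  [new]
{A,B,D,E} --p--> {A,B,D,E,F}  [seen]
{A,B,D,E} --q--> {A,B,C,D,E}  [seen]
{A,B,C,D,E} --p--> {A,B,C,D,E,F}  [new]
{A,B,C,D,E} --q--> {A,B,C,D,E}  [seen]
{A,B,C,D,E,F} --p--> {A,B,C,D,E,F}  [seen]
{A,B,C,D,E,F} --q--> {A,B,C,D,E}  [seen]
Reachable DFA states: {A,B}, {A,B,D,E,F}, {A,B,D,E}, {A,B,C,D,E}, {A,B,C,D,E,F}.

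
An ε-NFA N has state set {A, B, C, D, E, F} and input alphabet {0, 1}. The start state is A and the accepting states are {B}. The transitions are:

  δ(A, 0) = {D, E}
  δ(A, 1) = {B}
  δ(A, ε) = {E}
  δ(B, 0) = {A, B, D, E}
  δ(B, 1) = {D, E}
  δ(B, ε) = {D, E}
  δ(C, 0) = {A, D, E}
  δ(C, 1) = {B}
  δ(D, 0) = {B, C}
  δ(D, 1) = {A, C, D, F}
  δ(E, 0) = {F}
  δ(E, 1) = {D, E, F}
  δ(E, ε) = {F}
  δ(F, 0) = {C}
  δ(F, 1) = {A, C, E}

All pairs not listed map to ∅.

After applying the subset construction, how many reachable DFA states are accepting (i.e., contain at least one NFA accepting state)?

Start state of the DFA: {A, E, F} (ε-closure of the NFA start).
{A, E, F} --0--> {C, D, E, F}  [new]
{A, E, F} --1--> {A, B, C, D, E, F}  [new]
{C, D, E, F} --0--> {A, B, C, D, E, F}  [seen]
{C, D, E, F} --1--> {A, B, C, D, E, F}  [seen]
{A, B, C, D, E, F} --0--> {A, B, C, D, E, F}  [seen]
{A, B, C, D, E, F} --1--> {A, B, C, D, E, F}  [seen]
Reachable DFA states: {A, E, F}, {C, D, E, F}, {A, B, C, D, E, F}.
Accepting DFA states (contain an NFA accepting state): {A, B, C, D, E, F}.

1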